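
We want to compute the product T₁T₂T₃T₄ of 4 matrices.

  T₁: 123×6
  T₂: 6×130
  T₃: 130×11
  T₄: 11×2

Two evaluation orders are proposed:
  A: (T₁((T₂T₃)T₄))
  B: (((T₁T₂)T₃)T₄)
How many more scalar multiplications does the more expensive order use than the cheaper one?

264348

Order A = (T₁((T₂T₃)T₄)): (T₂T₃): 6×130 by 130×11 → 6×11, cost 6·130·11 = 8580; ((T₂T₃)T₄): 6×11 by 11×2 → 6×2, cost 6·11·2 = 132; cumulative 8712; (T₁((T₂T₃)T₄)): 123×6 by 6×2 → 123×2, cost 123·6·2 = 1476; cumulative 10188. Total 10188.
Order B = (((T₁T₂)T₃)T₄): (T₁T₂): 123×6 by 6×130 → 123×130, cost 123·6·130 = 95940; ((T₁T₂)T₃): 123×130 by 130×11 → 123×11, cost 123·130·11 = 175890; cumulative 271830; (((T₁T₂)T₃)T₄): 123×11 by 11×2 → 123×2, cost 123·11·2 = 2706; cumulative 274536. Total 274536.
Difference: |10188 − 274536| = 264348.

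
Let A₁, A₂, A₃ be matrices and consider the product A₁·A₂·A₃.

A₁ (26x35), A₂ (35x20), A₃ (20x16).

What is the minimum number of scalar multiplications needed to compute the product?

Order (A₁·(A₂·A₃)): (A₂·A₃): 35×20 by 20×16 → 35×16, cost 35·20·16 = 11200; (A₁·(A₂·A₃)): 26×35 by 35×16 → 26×16, cost 26·35·16 = 14560; cumulative 25760. Total 25760.
Order ((A₁·A₂)·A₃): (A₁·A₂): 26×35 by 35×20 → 26×20, cost 26·35·20 = 18200; ((A₁·A₂)·A₃): 26×20 by 20×16 → 26×16, cost 26·20·16 = 8320; cumulative 26520. Total 26520.
Minimum: 25760.

25760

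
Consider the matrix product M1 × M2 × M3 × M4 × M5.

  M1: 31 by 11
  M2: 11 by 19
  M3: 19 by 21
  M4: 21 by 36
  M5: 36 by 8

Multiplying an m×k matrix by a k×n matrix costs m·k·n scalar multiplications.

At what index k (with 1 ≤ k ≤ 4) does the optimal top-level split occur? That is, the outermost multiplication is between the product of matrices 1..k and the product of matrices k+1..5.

1

Adjacent pairs: M1M2 = 31·11·19 = 6479; M2M3 = 11·19·21 = 4389; M3M4 = 19·21·36 = 14364; M4M5 = 21·36·8 = 6048.
Length 3: M1..M3: k=1: 0+4389+31·11·21=11550; k=2: 6479+0+31·19·21=18848 → min 11550 | M2..M4: k=2: 0+14364+11·19·36=21888; k=3: 4389+0+11·21·36=12705 → min 12705 | M3..M5: k=3: 0+6048+19·21·8=9240; k=4: 14364+0+19·36·8=19836 → min 9240.
Length 4: M1..M4: k=1: 0+12705+31·11·36=24981; k=2: 6479+14364+31·19·36=42047; k=3: 11550+0+31·21·36=34986 → min 24981 | M2..M5: k=2: 0+9240+11·19·8=10912; k=3: 4389+6048+11·21·8=12285; k=4: 12705+0+11·36·8=15873 → min 10912.
Top-level splits: k=1: (M1..M1)·(M2..M5) → 0+10912+31·11·8 = 13640; k=2: (M1..M2)·(M3..M5) → 6479+9240+31·19·8 = 20431; k=3: (M1..M3)·(M4..M5) → 11550+6048+31·21·8 = 22806; k=4: (M1..M4)·(M5..M5) → 24981+0+31·36·8 = 33909.
Best split is after M1, i.e. k = 1.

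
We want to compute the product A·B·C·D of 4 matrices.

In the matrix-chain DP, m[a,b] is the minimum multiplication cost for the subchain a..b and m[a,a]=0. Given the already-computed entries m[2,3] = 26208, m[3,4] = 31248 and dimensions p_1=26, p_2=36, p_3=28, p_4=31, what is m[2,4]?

m[2,4] = min over k∈[2,3] of m[2,k]+m[k+1,4]+p_{1}·p_k·p_{4}.
k=2: 0 + 31248 + 26·36·31 = 60264; k=3: 26208 + 0 + 26·28·31 = 48776.
Minimum: 48776 at k=3.

48776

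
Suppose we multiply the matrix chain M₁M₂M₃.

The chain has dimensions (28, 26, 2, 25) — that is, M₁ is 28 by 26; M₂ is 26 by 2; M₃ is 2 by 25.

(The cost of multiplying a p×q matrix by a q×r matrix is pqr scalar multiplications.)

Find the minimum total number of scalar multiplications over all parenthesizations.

2856

Order (M₁(M₂M₃)): (M₂M₃): 26×2 by 2×25 → 26×25, cost 26·2·25 = 1300; (M₁(M₂M₃)): 28×26 by 26×25 → 28×25, cost 28·26·25 = 18200; cumulative 19500. Total 19500.
Order ((M₁M₂)M₃): (M₁M₂): 28×26 by 26×2 → 28×2, cost 28·26·2 = 1456; ((M₁M₂)M₃): 28×2 by 2×25 → 28×25, cost 28·2·25 = 1400; cumulative 2856. Total 2856.
Minimum: 2856.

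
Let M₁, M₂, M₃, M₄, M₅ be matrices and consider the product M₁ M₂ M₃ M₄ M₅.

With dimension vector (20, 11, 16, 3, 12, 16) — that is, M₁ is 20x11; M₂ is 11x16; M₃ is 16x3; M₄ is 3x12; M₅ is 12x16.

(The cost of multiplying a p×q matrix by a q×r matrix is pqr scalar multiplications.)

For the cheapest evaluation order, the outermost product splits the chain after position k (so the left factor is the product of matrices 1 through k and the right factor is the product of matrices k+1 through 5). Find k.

3

Adjacent pairs: M₁M₂ = 20·11·16 = 3520; M₂M₃ = 11·16·3 = 528; M₃M₄ = 16·3·12 = 576; M₄M₅ = 3·12·16 = 576.
Length 3: M₁..M₃: k=1: 0+528+20·11·3=1188; k=2: 3520+0+20·16·3=4480 → min 1188 | M₂..M₄: k=2: 0+576+11·16·12=2688; k=3: 528+0+11·3·12=924 → min 924 | M₃..M₅: k=3: 0+576+16·3·16=1344; k=4: 576+0+16·12·16=3648 → min 1344.
Length 4: M₁..M₄: k=1: 0+924+20·11·12=3564; k=2: 3520+576+20·16·12=7936; k=3: 1188+0+20·3·12=1908 → min 1908 | M₂..M₅: k=2: 0+1344+11·16·16=4160; k=3: 528+576+11·3·16=1632; k=4: 924+0+11·12·16=3036 → min 1632.
Top-level splits: k=1: (M₁..M₁)·(M₂..M₅) → 0+1632+20·11·16 = 5152; k=2: (M₁..M₂)·(M₃..M₅) → 3520+1344+20·16·16 = 9984; k=3: (M₁..M₃)·(M₄..M₅) → 1188+576+20·3·16 = 2724; k=4: (M₁..M₄)·(M₅..M₅) → 1908+0+20·12·16 = 5748.
Best split is after M₃, i.e. k = 3.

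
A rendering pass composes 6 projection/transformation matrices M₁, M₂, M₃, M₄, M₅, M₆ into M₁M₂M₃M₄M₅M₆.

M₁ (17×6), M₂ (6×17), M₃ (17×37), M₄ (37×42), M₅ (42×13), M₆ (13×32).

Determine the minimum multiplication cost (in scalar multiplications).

Adjacent pairs: M₁M₂ = 17·6·17 = 1734; M₂M₃ = 6·17·37 = 3774; M₃M₄ = 17·37·42 = 26418; M₄M₅ = 37·42·13 = 20202; M₅M₆ = 42·13·32 = 17472.
Length 3: M₁..M₃: k=1: 0+3774+17·6·37=7548; k=2: 1734+0+17·17·37=12427 → min 7548 | M₂..M₄: k=2: 0+26418+6·17·42=30702; k=3: 3774+0+6·37·42=13098 → min 13098 | M₃..M₅: k=3: 0+20202+17·37·13=28379; k=4: 26418+0+17·42·13=35700 → min 28379 | M₄..M₆: k=4: 0+17472+37·42·32=67200; k=5: 20202+0+37·13·32=35594 → min 35594.
Length 4: M₁..M₄: k=1: 0+13098+17·6·42=17382; k=2: 1734+26418+17·17·42=40290; k=3: 7548+0+17·37·42=33966 → min 17382 | M₂..M₅: k=2: 0+28379+6·17·13=29705; k=3: 3774+20202+6·37·13=26862; k=4: 13098+0+6·42·13=16374 → min 16374 | M₃..M₆: k=3: 0+35594+17·37·32=55722; k=4: 26418+17472+17·42·32=66738; k=5: 28379+0+17·13·32=35451 → min 35451.
Length 5: M₁..M₅: k=1: 0+16374+17·6·13=17700; k=2: 1734+28379+17·17·13=33870; k=3: 7548+20202+17·37·13=35927; k=4: 17382+0+17·42·13=26664 → min 17700 | M₂..M₆: k=2: 0+35451+6·17·32=38715; k=3: 3774+35594+6·37·32=46472; k=4: 13098+17472+6·42·32=38634; k=5: 16374+0+6·13·32=18870 → min 18870.
Length 6: M₁..M₆: k=1: 0+18870+17·6·32=22134; k=2: 1734+35451+17·17·32=46433; k=3: 7548+35594+17·37·32=63270; k=4: 17382+17472+17·42·32=57702; k=5: 17700+0+17·13·32=24772 → min 22134.
Optimal order: (M₁((((M₂M₃)M₄)M₅)M₆)) with cost 22134.

22134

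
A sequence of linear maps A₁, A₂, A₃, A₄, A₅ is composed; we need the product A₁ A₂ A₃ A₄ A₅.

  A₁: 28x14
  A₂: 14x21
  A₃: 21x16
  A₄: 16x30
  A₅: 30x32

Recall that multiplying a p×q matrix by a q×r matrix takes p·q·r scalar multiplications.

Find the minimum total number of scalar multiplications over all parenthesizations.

Adjacent pairs: A₁A₂ = 28·14·21 = 8232; A₂A₃ = 14·21·16 = 4704; A₃A₄ = 21·16·30 = 10080; A₄A₅ = 16·30·32 = 15360.
Length 3: A₁..A₃: k=1: 0+4704+28·14·16=10976; k=2: 8232+0+28·21·16=17640 → min 10976 | A₂..A₄: k=2: 0+10080+14·21·30=18900; k=3: 4704+0+14·16·30=11424 → min 11424 | A₃..A₅: k=3: 0+15360+21·16·32=26112; k=4: 10080+0+21·30·32=30240 → min 26112.
Length 4: A₁..A₄: k=1: 0+11424+28·14·30=23184; k=2: 8232+10080+28·21·30=35952; k=3: 10976+0+28·16·30=24416 → min 23184 | A₂..A₅: k=2: 0+26112+14·21·32=35520; k=3: 4704+15360+14·16·32=27232; k=4: 11424+0+14·30·32=24864 → min 24864.
Length 5: A₁..A₅: k=1: 0+24864+28·14·32=37408; k=2: 8232+26112+28·21·32=53160; k=3: 10976+15360+28·16·32=40672; k=4: 23184+0+28·30·32=50064 → min 37408.
Optimal order: (A₁ (((A₂ A₃) A₄) A₅)) with cost 37408.

37408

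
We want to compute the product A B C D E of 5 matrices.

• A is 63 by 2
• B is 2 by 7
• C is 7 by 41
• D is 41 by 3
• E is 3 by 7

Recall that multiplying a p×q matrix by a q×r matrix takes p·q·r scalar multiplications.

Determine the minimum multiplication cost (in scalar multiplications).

Adjacent pairs: AB = 63·2·7 = 882; BC = 2·7·41 = 574; CD = 7·41·3 = 861; DE = 41·3·7 = 861.
Length 3: A..C: k=1: 0+574+63·2·41=5740; k=2: 882+0+63·7·41=18963 → min 5740 | B..D: k=2: 0+861+2·7·3=903; k=3: 574+0+2·41·3=820 → min 820 | C..E: k=3: 0+861+7·41·7=2870; k=4: 861+0+7·3·7=1008 → min 1008.
Length 4: A..D: k=1: 0+820+63·2·3=1198; k=2: 882+861+63·7·3=3066; k=3: 5740+0+63·41·3=13489 → min 1198 | B..E: k=2: 0+1008+2·7·7=1106; k=3: 574+861+2·41·7=2009; k=4: 820+0+2·3·7=862 → min 862.
Length 5: A..E: k=1: 0+862+63·2·7=1744; k=2: 882+1008+63·7·7=4977; k=3: 5740+861+63·41·7=24682; k=4: 1198+0+63·3·7=2521 → min 1744.
Optimal order: (A (((B C) D) E)) with cost 1744.

1744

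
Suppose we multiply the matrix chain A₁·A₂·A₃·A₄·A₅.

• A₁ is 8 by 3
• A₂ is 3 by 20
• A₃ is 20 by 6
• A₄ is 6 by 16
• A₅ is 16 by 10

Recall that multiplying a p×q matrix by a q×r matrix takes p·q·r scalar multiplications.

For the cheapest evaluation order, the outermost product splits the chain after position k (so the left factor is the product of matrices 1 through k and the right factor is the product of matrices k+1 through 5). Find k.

Adjacent pairs: A₁A₂ = 8·3·20 = 480; A₂A₃ = 3·20·6 = 360; A₃A₄ = 20·6·16 = 1920; A₄A₅ = 6·16·10 = 960.
Length 3: A₁..A₃: k=1: 0+360+8·3·6=504; k=2: 480+0+8·20·6=1440 → min 504 | A₂..A₄: k=2: 0+1920+3·20·16=2880; k=3: 360+0+3·6·16=648 → min 648 | A₃..A₅: k=3: 0+960+20·6·10=2160; k=4: 1920+0+20·16·10=5120 → min 2160.
Length 4: A₁..A₄: k=1: 0+648+8·3·16=1032; k=2: 480+1920+8·20·16=4960; k=3: 504+0+8·6·16=1272 → min 1032 | A₂..A₅: k=2: 0+2160+3·20·10=2760; k=3: 360+960+3·6·10=1500; k=4: 648+0+3·16·10=1128 → min 1128.
Top-level splits: k=1: (A₁..A₁)·(A₂..A₅) → 0+1128+8·3·10 = 1368; k=2: (A₁..A₂)·(A₃..A₅) → 480+2160+8·20·10 = 4240; k=3: (A₁..A₃)·(A₄..A₅) → 504+960+8·6·10 = 1944; k=4: (A₁..A₄)·(A₅..A₅) → 1032+0+8·16·10 = 2312.
Best split is after A₁, i.e. k = 1.

1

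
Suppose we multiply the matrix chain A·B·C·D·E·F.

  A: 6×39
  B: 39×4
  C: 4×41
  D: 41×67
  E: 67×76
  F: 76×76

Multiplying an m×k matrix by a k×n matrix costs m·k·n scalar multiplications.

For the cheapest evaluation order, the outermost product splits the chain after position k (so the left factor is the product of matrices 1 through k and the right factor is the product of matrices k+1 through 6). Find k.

Adjacent pairs: AB = 6·39·4 = 936; BC = 39·4·41 = 6396; CD = 4·41·67 = 10988; DE = 41·67·76 = 208772; EF = 67·76·76 = 386992.
Length 3: A..C: k=1: 0+6396+6·39·41=15990; k=2: 936+0+6·4·41=1920 → min 1920 | B..D: k=2: 0+10988+39·4·67=21440; k=3: 6396+0+39·41·67=113529 → min 21440 | C..E: k=3: 0+208772+4·41·76=221236; k=4: 10988+0+4·67·76=31356 → min 31356 | D..F: k=4: 0+386992+41·67·76=595764; k=5: 208772+0+41·76·76=445588 → min 445588.
Length 4: A..D: k=1: 0+21440+6·39·67=37118; k=2: 936+10988+6·4·67=13532; k=3: 1920+0+6·41·67=18402 → min 13532 | B..E: k=2: 0+31356+39·4·76=43212; k=3: 6396+208772+39·41·76=336692; k=4: 21440+0+39·67·76=220028 → min 43212 | C..F: k=3: 0+445588+4·41·76=458052; k=4: 10988+386992+4·67·76=418348; k=5: 31356+0+4·76·76=54460 → min 54460.
Length 5: A..E: k=1: 0+43212+6·39·76=60996; k=2: 936+31356+6·4·76=34116; k=3: 1920+208772+6·41·76=229388; k=4: 13532+0+6·67·76=44084 → min 34116 | B..F: k=2: 0+54460+39·4·76=66316; k=3: 6396+445588+39·41·76=573508; k=4: 21440+386992+39·67·76=607020; k=5: 43212+0+39·76·76=268476 → min 66316.
Top-level splits: k=1: (A..A)·(B..F) → 0+66316+6·39·76 = 84100; k=2: (A..B)·(C..F) → 936+54460+6·4·76 = 57220; k=3: (A..C)·(D..F) → 1920+445588+6·41·76 = 466204; k=4: (A..D)·(E..F) → 13532+386992+6·67·76 = 431076; k=5: (A..E)·(F..F) → 34116+0+6·76·76 = 68772.
Best split is after B, i.e. k = 2.

2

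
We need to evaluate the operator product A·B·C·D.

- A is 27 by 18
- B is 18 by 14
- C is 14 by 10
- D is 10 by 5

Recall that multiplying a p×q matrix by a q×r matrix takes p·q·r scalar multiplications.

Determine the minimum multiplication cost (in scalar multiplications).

4390

Adjacent pairs: AB = 27·18·14 = 6804; BC = 18·14·10 = 2520; CD = 14·10·5 = 700.
Length 3: A..C: k=1: 0+2520+27·18·10=7380; k=2: 6804+0+27·14·10=10584 → min 7380 | B..D: k=2: 0+700+18·14·5=1960; k=3: 2520+0+18·10·5=3420 → min 1960.
Length 4: A..D: k=1: 0+1960+27·18·5=4390; k=2: 6804+700+27·14·5=9394; k=3: 7380+0+27·10·5=8730 → min 4390.
Optimal order: (A·(B·(C·D))) with cost 4390.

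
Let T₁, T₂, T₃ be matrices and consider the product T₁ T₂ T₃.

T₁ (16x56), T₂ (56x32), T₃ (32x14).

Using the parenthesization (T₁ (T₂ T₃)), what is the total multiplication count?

(T₂ T₃): 56×32 by 32×14 → 56×14, cost 56·32·14 = 25088
(T₁ (T₂ T₃)): 16×56 by 56×14 → 16×14, cost 16·56·14 = 12544; cumulative 37632
Total: 37632 scalar multiplications.

37632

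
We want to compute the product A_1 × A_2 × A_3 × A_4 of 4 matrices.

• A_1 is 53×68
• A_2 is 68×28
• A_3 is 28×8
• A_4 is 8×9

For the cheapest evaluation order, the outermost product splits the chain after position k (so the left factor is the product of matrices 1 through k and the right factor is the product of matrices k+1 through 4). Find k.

3

Adjacent pairs: A_1A_2 = 53·68·28 = 100912; A_2A_3 = 68·28·8 = 15232; A_3A_4 = 28·8·9 = 2016.
Length 3: A_1..A_3: k=1: 0+15232+53·68·8=44064; k=2: 100912+0+53·28·8=112784 → min 44064 | A_2..A_4: k=2: 0+2016+68·28·9=19152; k=3: 15232+0+68·8·9=20128 → min 19152.
Top-level splits: k=1: (A_1..A_1)·(A_2..A_4) → 0+19152+53·68·9 = 51588; k=2: (A_1..A_2)·(A_3..A_4) → 100912+2016+53·28·9 = 116284; k=3: (A_1..A_3)·(A_4..A_4) → 44064+0+53·8·9 = 47880.
Best split is after A_3, i.e. k = 3.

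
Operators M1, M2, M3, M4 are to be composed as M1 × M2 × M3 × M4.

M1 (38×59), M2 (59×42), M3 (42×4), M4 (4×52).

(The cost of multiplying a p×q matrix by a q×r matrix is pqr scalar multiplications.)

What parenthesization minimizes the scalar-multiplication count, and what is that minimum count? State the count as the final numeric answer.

Adjacent pairs: M1M2 = 38·59·42 = 94164; M2M3 = 59·42·4 = 9912; M3M4 = 42·4·52 = 8736.
Length 3: M1..M3: k=1: 0+9912+38·59·4=18880; k=2: 94164+0+38·42·4=100548 → min 18880 | M2..M4: k=2: 0+8736+59·42·52=137592; k=3: 9912+0+59·4·52=22184 → min 22184.
Length 4: M1..M4: k=1: 0+22184+38·59·52=138768; k=2: 94164+8736+38·42·52=185892; k=3: 18880+0+38·4·52=26784 → min 26784.
Optimal parenthesization: ((M1 × (M2 × M3)) × M4) with cost 26784.

26784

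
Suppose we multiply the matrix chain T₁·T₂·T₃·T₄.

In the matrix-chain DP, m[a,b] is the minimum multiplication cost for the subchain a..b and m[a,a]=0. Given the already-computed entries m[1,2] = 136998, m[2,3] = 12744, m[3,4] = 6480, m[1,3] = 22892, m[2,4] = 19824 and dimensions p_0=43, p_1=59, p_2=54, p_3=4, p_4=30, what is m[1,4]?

28052

m[1,4] = min over k∈[1,3] of m[1,k]+m[k+1,4]+p_{0}·p_k·p_{4}.
k=1: 0 + 19824 + 43·59·30 = 95934; k=2: 136998 + 6480 + 43·54·30 = 213138; k=3: 22892 + 0 + 43·4·30 = 28052.
Minimum: 28052 at k=3.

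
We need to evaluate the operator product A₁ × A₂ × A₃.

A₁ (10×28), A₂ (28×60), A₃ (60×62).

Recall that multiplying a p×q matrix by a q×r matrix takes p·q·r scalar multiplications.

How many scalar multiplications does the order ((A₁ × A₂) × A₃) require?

(A₁ × A₂): 10×28 by 28×60 → 10×60, cost 10·28·60 = 16800
((A₁ × A₂) × A₃): 10×60 by 60×62 → 10×62, cost 10·60·62 = 37200; cumulative 54000
Total: 54000 scalar multiplications.

54000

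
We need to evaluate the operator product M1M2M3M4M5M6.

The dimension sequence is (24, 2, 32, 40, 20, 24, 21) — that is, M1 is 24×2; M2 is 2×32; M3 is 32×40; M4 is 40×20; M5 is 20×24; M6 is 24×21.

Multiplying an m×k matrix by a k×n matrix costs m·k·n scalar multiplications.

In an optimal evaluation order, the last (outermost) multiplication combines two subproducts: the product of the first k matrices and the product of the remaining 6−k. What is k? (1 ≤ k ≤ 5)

1

Adjacent pairs: M1M2 = 24·2·32 = 1536; M2M3 = 2·32·40 = 2560; M3M4 = 32·40·20 = 25600; M4M5 = 40·20·24 = 19200; M5M6 = 20·24·21 = 10080.
Length 3: M1..M3: k=1: 0+2560+24·2·40=4480; k=2: 1536+0+24·32·40=32256 → min 4480 | M2..M4: k=2: 0+25600+2·32·20=26880; k=3: 2560+0+2·40·20=4160 → min 4160 | M3..M5: k=3: 0+19200+32·40·24=49920; k=4: 25600+0+32·20·24=40960 → min 40960 | M4..M6: k=4: 0+10080+40·20·21=26880; k=5: 19200+0+40·24·21=39360 → min 26880.
Length 4: M1..M4: k=1: 0+4160+24·2·20=5120; k=2: 1536+25600+24·32·20=42496; k=3: 4480+0+24·40·20=23680 → min 5120 | M2..M5: k=2: 0+40960+2·32·24=42496; k=3: 2560+19200+2·40·24=23680; k=4: 4160+0+2·20·24=5120 → min 5120 | M3..M6: k=3: 0+26880+32·40·21=53760; k=4: 25600+10080+32·20·21=49120; k=5: 40960+0+32·24·21=57088 → min 49120.
Length 5: M1..M5: k=1: 0+5120+24·2·24=6272; k=2: 1536+40960+24·32·24=60928; k=3: 4480+19200+24·40·24=46720; k=4: 5120+0+24·20·24=16640 → min 6272 | M2..M6: k=2: 0+49120+2·32·21=50464; k=3: 2560+26880+2·40·21=31120; k=4: 4160+10080+2·20·21=15080; k=5: 5120+0+2·24·21=6128 → min 6128.
Top-level splits: k=1: (M1..M1)·(M2..M6) → 0+6128+24·2·21 = 7136; k=2: (M1..M2)·(M3..M6) → 1536+49120+24·32·21 = 66784; k=3: (M1..M3)·(M4..M6) → 4480+26880+24·40·21 = 51520; k=4: (M1..M4)·(M5..M6) → 5120+10080+24·20·21 = 25280; k=5: (M1..M5)·(M6..M6) → 6272+0+24·24·21 = 18368.
Best split is after M1, i.e. k = 1.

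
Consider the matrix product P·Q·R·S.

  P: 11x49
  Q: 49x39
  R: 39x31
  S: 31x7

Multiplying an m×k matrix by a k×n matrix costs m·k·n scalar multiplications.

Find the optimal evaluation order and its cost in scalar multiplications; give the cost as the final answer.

Adjacent pairs: PQ = 11·49·39 = 21021; QR = 49·39·31 = 59241; RS = 39·31·7 = 8463.
Length 3: P..R: k=1: 0+59241+11·49·31=75950; k=2: 21021+0+11·39·31=34320 → min 34320 | Q..S: k=2: 0+8463+49·39·7=21840; k=3: 59241+0+49·31·7=69874 → min 21840.
Length 4: P..S: k=1: 0+21840+11·49·7=25613; k=2: 21021+8463+11·39·7=32487; k=3: 34320+0+11·31·7=36707 → min 25613.
Optimal parenthesization: (P·(Q·(R·S))) with cost 25613.

25613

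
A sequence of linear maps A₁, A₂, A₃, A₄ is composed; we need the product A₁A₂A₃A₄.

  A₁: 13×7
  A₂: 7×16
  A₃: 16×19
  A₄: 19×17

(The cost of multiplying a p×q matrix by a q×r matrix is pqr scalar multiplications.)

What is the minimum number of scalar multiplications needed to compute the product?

Adjacent pairs: A₁A₂ = 13·7·16 = 1456; A₂A₃ = 7·16·19 = 2128; A₃A₄ = 16·19·17 = 5168.
Length 3: A₁..A₃: k=1: 0+2128+13·7·19=3857; k=2: 1456+0+13·16·19=5408 → min 3857 | A₂..A₄: k=2: 0+5168+7·16·17=7072; k=3: 2128+0+7·19·17=4389 → min 4389.
Length 4: A₁..A₄: k=1: 0+4389+13·7·17=5936; k=2: 1456+5168+13·16·17=10160; k=3: 3857+0+13·19·17=8056 → min 5936.
Optimal order: (A₁((A₂A₃)A₄)) with cost 5936.

5936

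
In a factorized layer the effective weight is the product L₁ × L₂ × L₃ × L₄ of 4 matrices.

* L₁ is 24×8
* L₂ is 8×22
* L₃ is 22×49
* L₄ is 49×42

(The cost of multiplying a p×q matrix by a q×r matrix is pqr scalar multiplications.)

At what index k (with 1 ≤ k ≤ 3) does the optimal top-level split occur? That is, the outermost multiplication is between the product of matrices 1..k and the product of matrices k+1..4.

1

Adjacent pairs: L₁L₂ = 24·8·22 = 4224; L₂L₃ = 8·22·49 = 8624; L₃L₄ = 22·49·42 = 45276.
Length 3: L₁..L₃: k=1: 0+8624+24·8·49=18032; k=2: 4224+0+24·22·49=30096 → min 18032 | L₂..L₄: k=2: 0+45276+8·22·42=52668; k=3: 8624+0+8·49·42=25088 → min 25088.
Top-level splits: k=1: (L₁..L₁)·(L₂..L₄) → 0+25088+24·8·42 = 33152; k=2: (L₁..L₂)·(L₃..L₄) → 4224+45276+24·22·42 = 71676; k=3: (L₁..L₃)·(L₄..L₄) → 18032+0+24·49·42 = 67424.
Best split is after L₁, i.e. k = 1.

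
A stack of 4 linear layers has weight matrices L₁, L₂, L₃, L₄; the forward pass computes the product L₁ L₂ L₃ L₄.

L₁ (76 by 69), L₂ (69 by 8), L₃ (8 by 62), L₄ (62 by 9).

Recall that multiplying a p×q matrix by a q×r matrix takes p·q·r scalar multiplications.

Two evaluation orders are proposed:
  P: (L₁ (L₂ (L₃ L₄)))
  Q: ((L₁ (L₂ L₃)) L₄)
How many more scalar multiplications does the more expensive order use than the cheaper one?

345132

Order P = (L₁ (L₂ (L₃ L₄))): (L₃ L₄): 8×62 by 62×9 → 8×9, cost 8·62·9 = 4464; (L₂ (L₃ L₄)): 69×8 by 8×9 → 69×9, cost 69·8·9 = 4968; cumulative 9432; (L₁ (L₂ (L₃ L₄))): 76×69 by 69×9 → 76×9, cost 76·69·9 = 47196; cumulative 56628. Total 56628.
Order Q = ((L₁ (L₂ L₃)) L₄): (L₂ L₃): 69×8 by 8×62 → 69×62, cost 69·8·62 = 34224; (L₁ (L₂ L₃)): 76×69 by 69×62 → 76×62, cost 76·69·62 = 325128; cumulative 359352; ((L₁ (L₂ L₃)) L₄): 76×62 by 62×9 → 76×9, cost 76·62·9 = 42408; cumulative 401760. Total 401760.
Difference: |56628 − 401760| = 345132.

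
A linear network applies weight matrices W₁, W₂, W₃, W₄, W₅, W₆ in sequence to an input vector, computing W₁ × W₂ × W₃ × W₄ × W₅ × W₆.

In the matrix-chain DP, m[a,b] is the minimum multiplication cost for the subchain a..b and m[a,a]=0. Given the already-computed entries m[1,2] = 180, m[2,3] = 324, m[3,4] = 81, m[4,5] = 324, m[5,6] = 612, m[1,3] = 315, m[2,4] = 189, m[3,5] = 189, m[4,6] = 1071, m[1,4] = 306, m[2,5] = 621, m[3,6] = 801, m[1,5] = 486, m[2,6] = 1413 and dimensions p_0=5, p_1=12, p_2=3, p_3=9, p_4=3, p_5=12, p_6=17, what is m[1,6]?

m[1,6] = min over k∈[1,5] of m[1,k]+m[k+1,6]+p_{0}·p_k·p_{6}.
k=1: 0 + 1413 + 5·12·17 = 2433; k=2: 180 + 801 + 5·3·17 = 1236; k=3: 315 + 1071 + 5·9·17 = 2151; k=4: 306 + 612 + 5·3·17 = 1173; k=5: 486 + 0 + 5·12·17 = 1506.
Minimum: 1173 at k=4.

1173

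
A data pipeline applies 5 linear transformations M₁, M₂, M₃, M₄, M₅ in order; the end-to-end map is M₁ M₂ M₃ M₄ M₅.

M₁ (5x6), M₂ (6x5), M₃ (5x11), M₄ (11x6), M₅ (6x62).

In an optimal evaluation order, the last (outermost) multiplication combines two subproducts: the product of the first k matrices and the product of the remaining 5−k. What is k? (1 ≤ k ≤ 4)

Adjacent pairs: M₁M₂ = 5·6·5 = 150; M₂M₃ = 6·5·11 = 330; M₃M₄ = 5·11·6 = 330; M₄M₅ = 11·6·62 = 4092.
Length 3: M₁..M₃: k=1: 0+330+5·6·11=660; k=2: 150+0+5·5·11=425 → min 425 | M₂..M₄: k=2: 0+330+6·5·6=510; k=3: 330+0+6·11·6=726 → min 510 | M₃..M₅: k=3: 0+4092+5·11·62=7502; k=4: 330+0+5·6·62=2190 → min 2190.
Length 4: M₁..M₄: k=1: 0+510+5·6·6=690; k=2: 150+330+5·5·6=630; k=3: 425+0+5·11·6=755 → min 630 | M₂..M₅: k=2: 0+2190+6·5·62=4050; k=3: 330+4092+6·11·62=8514; k=4: 510+0+6·6·62=2742 → min 2742.
Top-level splits: k=1: (M₁..M₁)·(M₂..M₅) → 0+2742+5·6·62 = 4602; k=2: (M₁..M₂)·(M₃..M₅) → 150+2190+5·5·62 = 3890; k=3: (M₁..M₃)·(M₄..M₅) → 425+4092+5·11·62 = 7927; k=4: (M₁..M₄)·(M₅..M₅) → 630+0+5·6·62 = 2490.
Best split is after M₄, i.e. k = 4.

4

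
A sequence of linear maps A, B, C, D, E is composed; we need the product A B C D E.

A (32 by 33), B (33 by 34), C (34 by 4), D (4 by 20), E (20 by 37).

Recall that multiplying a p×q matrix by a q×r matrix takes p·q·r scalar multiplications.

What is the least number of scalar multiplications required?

16408

Adjacent pairs: AB = 32·33·34 = 35904; BC = 33·34·4 = 4488; CD = 34·4·20 = 2720; DE = 4·20·37 = 2960.
Length 3: A..C: k=1: 0+4488+32·33·4=8712; k=2: 35904+0+32·34·4=40256 → min 8712 | B..D: k=2: 0+2720+33·34·20=25160; k=3: 4488+0+33·4·20=7128 → min 7128 | C..E: k=3: 0+2960+34·4·37=7992; k=4: 2720+0+34·20·37=27880 → min 7992.
Length 4: A..D: k=1: 0+7128+32·33·20=28248; k=2: 35904+2720+32·34·20=60384; k=3: 8712+0+32·4·20=11272 → min 11272 | B..E: k=2: 0+7992+33·34·37=49506; k=3: 4488+2960+33·4·37=12332; k=4: 7128+0+33·20·37=31548 → min 12332.
Length 5: A..E: k=1: 0+12332+32·33·37=51404; k=2: 35904+7992+32·34·37=84152; k=3: 8712+2960+32·4·37=16408; k=4: 11272+0+32·20·37=34952 → min 16408.
Optimal order: ((A (B C)) (D E)) with cost 16408.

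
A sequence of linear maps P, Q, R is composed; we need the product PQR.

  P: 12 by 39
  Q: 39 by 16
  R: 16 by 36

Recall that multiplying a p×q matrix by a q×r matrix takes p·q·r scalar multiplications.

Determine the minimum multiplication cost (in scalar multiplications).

14400

Order (P(QR)): (QR): 39×16 by 16×36 → 39×36, cost 39·16·36 = 22464; (P(QR)): 12×39 by 39×36 → 12×36, cost 12·39·36 = 16848; cumulative 39312. Total 39312.
Order ((PQ)R): (PQ): 12×39 by 39×16 → 12×16, cost 12·39·16 = 7488; ((PQ)R): 12×16 by 16×36 → 12×36, cost 12·16·36 = 6912; cumulative 14400. Total 14400.
Minimum: 14400.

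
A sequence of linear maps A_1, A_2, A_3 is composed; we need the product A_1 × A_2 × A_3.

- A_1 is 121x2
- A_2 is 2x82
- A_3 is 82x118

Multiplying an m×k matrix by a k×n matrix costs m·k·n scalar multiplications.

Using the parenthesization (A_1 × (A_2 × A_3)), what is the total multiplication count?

(A_2 × A_3): 2×82 by 82×118 → 2×118, cost 2·82·118 = 19352
(A_1 × (A_2 × A_3)): 121×2 by 2×118 → 121×118, cost 121·2·118 = 28556; cumulative 47908
Total: 47908 scalar multiplications.

47908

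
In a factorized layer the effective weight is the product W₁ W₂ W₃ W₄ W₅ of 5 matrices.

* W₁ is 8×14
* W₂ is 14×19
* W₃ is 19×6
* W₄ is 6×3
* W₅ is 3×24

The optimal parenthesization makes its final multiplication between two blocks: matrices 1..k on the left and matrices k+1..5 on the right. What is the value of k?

4

Adjacent pairs: W₁W₂ = 8·14·19 = 2128; W₂W₃ = 14·19·6 = 1596; W₃W₄ = 19·6·3 = 342; W₄W₅ = 6·3·24 = 432.
Length 3: W₁..W₃: k=1: 0+1596+8·14·6=2268; k=2: 2128+0+8·19·6=3040 → min 2268 | W₂..W₄: k=2: 0+342+14·19·3=1140; k=3: 1596+0+14·6·3=1848 → min 1140 | W₃..W₅: k=3: 0+432+19·6·24=3168; k=4: 342+0+19·3·24=1710 → min 1710.
Length 4: W₁..W₄: k=1: 0+1140+8·14·3=1476; k=2: 2128+342+8·19·3=2926; k=3: 2268+0+8·6·3=2412 → min 1476 | W₂..W₅: k=2: 0+1710+14·19·24=8094; k=3: 1596+432+14·6·24=4044; k=4: 1140+0+14·3·24=2148 → min 2148.
Top-level splits: k=1: (W₁..W₁)·(W₂..W₅) → 0+2148+8·14·24 = 4836; k=2: (W₁..W₂)·(W₃..W₅) → 2128+1710+8·19·24 = 7486; k=3: (W₁..W₃)·(W₄..W₅) → 2268+432+8·6·24 = 3852; k=4: (W₁..W₄)·(W₅..W₅) → 1476+0+8·3·24 = 2052.
Best split is after W₄, i.e. k = 4.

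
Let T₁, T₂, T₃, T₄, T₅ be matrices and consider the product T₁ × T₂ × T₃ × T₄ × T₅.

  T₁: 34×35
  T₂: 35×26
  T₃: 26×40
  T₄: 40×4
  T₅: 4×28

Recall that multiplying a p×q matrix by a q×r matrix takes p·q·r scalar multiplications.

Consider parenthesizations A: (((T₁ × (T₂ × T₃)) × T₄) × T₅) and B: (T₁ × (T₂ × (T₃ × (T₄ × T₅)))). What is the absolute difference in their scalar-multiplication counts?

Order A = (((T₁ × (T₂ × T₃)) × T₄) × T₅): (T₂ × T₃): 35×26 by 26×40 → 35×40, cost 35·26·40 = 36400; (T₁ × (T₂ × T₃)): 34×35 by 35×40 → 34×40, cost 34·35·40 = 47600; cumulative 84000; ((T₁ × (T₂ × T₃)) × T₄): 34×40 by 40×4 → 34×4, cost 34·40·4 = 5440; cumulative 89440; (((T₁ × (T₂ × T₃)) × T₄) × T₅): 34×4 by 4×28 → 34×28, cost 34·4·28 = 3808; cumulative 93248. Total 93248.
Order B = (T₁ × (T₂ × (T₃ × (T₄ × T₅)))): (T₄ × T₅): 40×4 by 4×28 → 40×28, cost 40·4·28 = 4480; (T₃ × (T₄ × T₅)): 26×40 by 40×28 → 26×28, cost 26·40·28 = 29120; cumulative 33600; (T₂ × (T₃ × (T₄ × T₅))): 35×26 by 26×28 → 35×28, cost 35·26·28 = 25480; cumulative 59080; (T₁ × (T₂ × (T₃ × (T₄ × T₅)))): 34×35 by 35×28 → 34×28, cost 34·35·28 = 33320; cumulative 92400. Total 92400.
Difference: |93248 − 92400| = 848.

848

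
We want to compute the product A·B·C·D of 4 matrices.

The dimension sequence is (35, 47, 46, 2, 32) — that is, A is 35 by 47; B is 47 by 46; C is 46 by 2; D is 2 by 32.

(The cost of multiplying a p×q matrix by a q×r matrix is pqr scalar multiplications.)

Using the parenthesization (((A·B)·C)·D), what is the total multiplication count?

81130

(A·B): 35×47 by 47×46 → 35×46, cost 35·47·46 = 75670
((A·B)·C): 35×46 by 46×2 → 35×2, cost 35·46·2 = 3220; cumulative 78890
(((A·B)·C)·D): 35×2 by 2×32 → 35×32, cost 35·2·32 = 2240; cumulative 81130
Total: 81130 scalar multiplications.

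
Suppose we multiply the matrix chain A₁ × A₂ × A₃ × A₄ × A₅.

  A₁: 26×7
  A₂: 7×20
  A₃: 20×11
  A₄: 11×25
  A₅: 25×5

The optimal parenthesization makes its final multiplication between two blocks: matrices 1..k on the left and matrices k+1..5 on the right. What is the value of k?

Adjacent pairs: A₁A₂ = 26·7·20 = 3640; A₂A₃ = 7·20·11 = 1540; A₃A₄ = 20·11·25 = 5500; A₄A₅ = 11·25·5 = 1375.
Length 3: A₁..A₃: k=1: 0+1540+26·7·11=3542; k=2: 3640+0+26·20·11=9360 → min 3542 | A₂..A₄: k=2: 0+5500+7·20·25=9000; k=3: 1540+0+7·11·25=3465 → min 3465 | A₃..A₅: k=3: 0+1375+20·11·5=2475; k=4: 5500+0+20·25·5=8000 → min 2475.
Length 4: A₁..A₄: k=1: 0+3465+26·7·25=8015; k=2: 3640+5500+26·20·25=22140; k=3: 3542+0+26·11·25=10692 → min 8015 | A₂..A₅: k=2: 0+2475+7·20·5=3175; k=3: 1540+1375+7·11·5=3300; k=4: 3465+0+7·25·5=4340 → min 3175.
Top-level splits: k=1: (A₁..A₁)·(A₂..A₅) → 0+3175+26·7·5 = 4085; k=2: (A₁..A₂)·(A₃..A₅) → 3640+2475+26·20·5 = 8715; k=3: (A₁..A₃)·(A₄..A₅) → 3542+1375+26·11·5 = 6347; k=4: (A₁..A₄)·(A₅..A₅) → 8015+0+26·25·5 = 11265.
Best split is after A₁, i.e. k = 1.

1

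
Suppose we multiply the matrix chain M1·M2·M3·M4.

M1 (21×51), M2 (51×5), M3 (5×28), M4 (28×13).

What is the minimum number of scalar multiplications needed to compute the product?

8540

Adjacent pairs: M1M2 = 21·51·5 = 5355; M2M3 = 51·5·28 = 7140; M3M4 = 5·28·13 = 1820.
Length 3: M1..M3: k=1: 0+7140+21·51·28=37128; k=2: 5355+0+21·5·28=8295 → min 8295 | M2..M4: k=2: 0+1820+51·5·13=5135; k=3: 7140+0+51·28·13=25704 → min 5135.
Length 4: M1..M4: k=1: 0+5135+21·51·13=19058; k=2: 5355+1820+21·5·13=8540; k=3: 8295+0+21·28·13=15939 → min 8540.
Optimal order: ((M1·M2)·(M3·M4)) with cost 8540.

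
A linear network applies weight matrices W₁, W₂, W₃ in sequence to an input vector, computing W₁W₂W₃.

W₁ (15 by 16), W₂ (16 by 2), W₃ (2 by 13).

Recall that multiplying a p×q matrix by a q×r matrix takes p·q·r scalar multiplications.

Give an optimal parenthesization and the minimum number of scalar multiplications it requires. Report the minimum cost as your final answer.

870

(W₁(W₂W₃)): cost 3536.
((W₁W₂)W₃): cost 870.
Optimal: ((W₁W₂)W₃) with cost 870.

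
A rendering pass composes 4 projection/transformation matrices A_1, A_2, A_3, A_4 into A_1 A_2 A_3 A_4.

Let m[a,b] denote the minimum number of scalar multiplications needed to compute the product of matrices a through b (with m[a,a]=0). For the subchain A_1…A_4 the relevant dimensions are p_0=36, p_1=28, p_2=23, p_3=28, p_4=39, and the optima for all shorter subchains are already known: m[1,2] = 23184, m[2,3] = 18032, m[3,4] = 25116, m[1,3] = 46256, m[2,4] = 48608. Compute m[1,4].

80592

m[1,4] = min over k∈[1,3] of m[1,k]+m[k+1,4]+p_{0}·p_k·p_{4}.
k=1: 0 + 48608 + 36·28·39 = 87920; k=2: 23184 + 25116 + 36·23·39 = 80592; k=3: 46256 + 0 + 36·28·39 = 85568.
Minimum: 80592 at k=2.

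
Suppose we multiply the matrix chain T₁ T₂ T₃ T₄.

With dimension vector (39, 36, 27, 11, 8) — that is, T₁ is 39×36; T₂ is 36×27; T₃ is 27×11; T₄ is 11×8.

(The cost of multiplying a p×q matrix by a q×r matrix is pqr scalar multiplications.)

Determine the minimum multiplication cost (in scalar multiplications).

21384

Adjacent pairs: T₁T₂ = 39·36·27 = 37908; T₂T₃ = 36·27·11 = 10692; T₃T₄ = 27·11·8 = 2376.
Length 3: T₁..T₃: k=1: 0+10692+39·36·11=26136; k=2: 37908+0+39·27·11=49491 → min 26136 | T₂..T₄: k=2: 0+2376+36·27·8=10152; k=3: 10692+0+36·11·8=13860 → min 10152.
Length 4: T₁..T₄: k=1: 0+10152+39·36·8=21384; k=2: 37908+2376+39·27·8=48708; k=3: 26136+0+39·11·8=29568 → min 21384.
Optimal order: (T₁ (T₂ (T₃ T₄))) with cost 21384.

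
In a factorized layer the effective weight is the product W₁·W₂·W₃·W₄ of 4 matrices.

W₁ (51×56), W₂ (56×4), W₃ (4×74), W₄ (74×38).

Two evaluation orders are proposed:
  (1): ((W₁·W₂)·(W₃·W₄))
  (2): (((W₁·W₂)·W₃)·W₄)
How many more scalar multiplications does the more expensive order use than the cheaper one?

Order (1) = ((W₁·W₂)·(W₃·W₄)): (W₁·W₂): 51×56 by 56×4 → 51×4, cost 51·56·4 = 11424; (W₃·W₄): 4×74 by 74×38 → 4×38, cost 4·74·38 = 11248; ((W₁·W₂)·(W₃·W₄)): 51×4 by 4×38 → 51×38, cost 51·4·38 = 7752; cumulative 30424. Total 30424.
Order (2) = (((W₁·W₂)·W₃)·W₄): (W₁·W₂): 51×56 by 56×4 → 51×4, cost 51·56·4 = 11424; ((W₁·W₂)·W₃): 51×4 by 4×74 → 51×74, cost 51·4·74 = 15096; cumulative 26520; (((W₁·W₂)·W₃)·W₄): 51×74 by 74×38 → 51×38, cost 51·74·38 = 143412; cumulative 169932. Total 169932.
Difference: |30424 − 169932| = 139508.

139508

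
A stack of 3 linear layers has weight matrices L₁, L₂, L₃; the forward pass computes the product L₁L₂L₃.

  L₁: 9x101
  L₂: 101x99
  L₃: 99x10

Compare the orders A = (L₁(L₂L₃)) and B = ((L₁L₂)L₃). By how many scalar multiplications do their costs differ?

Order A = (L₁(L₂L₃)): (L₂L₃): 101×99 by 99×10 → 101×10, cost 101·99·10 = 99990; (L₁(L₂L₃)): 9×101 by 101×10 → 9×10, cost 9·101·10 = 9090; cumulative 109080. Total 109080.
Order B = ((L₁L₂)L₃): (L₁L₂): 9×101 by 101×99 → 9×99, cost 9·101·99 = 89991; ((L₁L₂)L₃): 9×99 by 99×10 → 9×10, cost 9·99·10 = 8910; cumulative 98901. Total 98901.
Difference: |109080 − 98901| = 10179.

10179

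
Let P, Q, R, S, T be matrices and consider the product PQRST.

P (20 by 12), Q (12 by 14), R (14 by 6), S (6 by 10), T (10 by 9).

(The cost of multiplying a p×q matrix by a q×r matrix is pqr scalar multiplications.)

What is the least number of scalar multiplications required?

4068

Adjacent pairs: PQ = 20·12·14 = 3360; QR = 12·14·6 = 1008; RS = 14·6·10 = 840; ST = 6·10·9 = 540.
Length 3: P..R: k=1: 0+1008+20·12·6=2448; k=2: 3360+0+20·14·6=5040 → min 2448 | Q..S: k=2: 0+840+12·14·10=2520; k=3: 1008+0+12·6·10=1728 → min 1728 | R..T: k=3: 0+540+14·6·9=1296; k=4: 840+0+14·10·9=2100 → min 1296.
Length 4: P..S: k=1: 0+1728+20·12·10=4128; k=2: 3360+840+20·14·10=7000; k=3: 2448+0+20·6·10=3648 → min 3648 | Q..T: k=2: 0+1296+12·14·9=2808; k=3: 1008+540+12·6·9=2196; k=4: 1728+0+12·10·9=2808 → min 2196.
Length 5: P..T: k=1: 0+2196+20·12·9=4356; k=2: 3360+1296+20·14·9=7176; k=3: 2448+540+20·6·9=4068; k=4: 3648+0+20·10·9=5448 → min 4068.
Optimal order: ((P(QR))(ST)) with cost 4068.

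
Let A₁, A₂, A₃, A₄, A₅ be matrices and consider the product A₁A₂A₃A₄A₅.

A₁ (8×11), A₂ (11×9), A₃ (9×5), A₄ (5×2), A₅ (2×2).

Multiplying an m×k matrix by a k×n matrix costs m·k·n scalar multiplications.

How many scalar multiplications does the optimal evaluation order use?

484

Adjacent pairs: A₁A₂ = 8·11·9 = 792; A₂A₃ = 11·9·5 = 495; A₃A₄ = 9·5·2 = 90; A₄A₅ = 5·2·2 = 20.
Length 3: A₁..A₃: k=1: 0+495+8·11·5=935; k=2: 792+0+8·9·5=1152 → min 935 | A₂..A₄: k=2: 0+90+11·9·2=288; k=3: 495+0+11·5·2=605 → min 288 | A₃..A₅: k=3: 0+20+9·5·2=110; k=4: 90+0+9·2·2=126 → min 110.
Length 4: A₁..A₄: k=1: 0+288+8·11·2=464; k=2: 792+90+8·9·2=1026; k=3: 935+0+8·5·2=1015 → min 464 | A₂..A₅: k=2: 0+110+11·9·2=308; k=3: 495+20+11·5·2=625; k=4: 288+0+11·2·2=332 → min 308.
Length 5: A₁..A₅: k=1: 0+308+8·11·2=484; k=2: 792+110+8·9·2=1046; k=3: 935+20+8·5·2=1035; k=4: 464+0+8·2·2=496 → min 484.
Optimal order: (A₁(A₂(A₃(A₄A₅)))) with cost 484.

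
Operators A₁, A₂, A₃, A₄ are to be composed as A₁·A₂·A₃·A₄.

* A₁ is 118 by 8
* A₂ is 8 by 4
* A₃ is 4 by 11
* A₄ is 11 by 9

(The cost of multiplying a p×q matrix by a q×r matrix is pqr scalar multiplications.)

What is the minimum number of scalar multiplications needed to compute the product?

Adjacent pairs: A₁A₂ = 118·8·4 = 3776; A₂A₃ = 8·4·11 = 352; A₃A₄ = 4·11·9 = 396.
Length 3: A₁..A₃: k=1: 0+352+118·8·11=10736; k=2: 3776+0+118·4·11=8968 → min 8968 | A₂..A₄: k=2: 0+396+8·4·9=684; k=3: 352+0+8·11·9=1144 → min 684.
Length 4: A₁..A₄: k=1: 0+684+118·8·9=9180; k=2: 3776+396+118·4·9=8420; k=3: 8968+0+118·11·9=20650 → min 8420.
Optimal order: ((A₁·A₂)·(A₃·A₄)) with cost 8420.

8420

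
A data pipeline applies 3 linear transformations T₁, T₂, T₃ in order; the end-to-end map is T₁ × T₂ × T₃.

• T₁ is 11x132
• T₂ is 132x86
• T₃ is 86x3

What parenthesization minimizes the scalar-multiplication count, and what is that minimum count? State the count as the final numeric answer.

(T₁ × (T₂ × T₃)): cost 38412.
((T₁ × T₂) × T₃): cost 127710.
Optimal: (T₁ × (T₂ × T₃)) with cost 38412.

38412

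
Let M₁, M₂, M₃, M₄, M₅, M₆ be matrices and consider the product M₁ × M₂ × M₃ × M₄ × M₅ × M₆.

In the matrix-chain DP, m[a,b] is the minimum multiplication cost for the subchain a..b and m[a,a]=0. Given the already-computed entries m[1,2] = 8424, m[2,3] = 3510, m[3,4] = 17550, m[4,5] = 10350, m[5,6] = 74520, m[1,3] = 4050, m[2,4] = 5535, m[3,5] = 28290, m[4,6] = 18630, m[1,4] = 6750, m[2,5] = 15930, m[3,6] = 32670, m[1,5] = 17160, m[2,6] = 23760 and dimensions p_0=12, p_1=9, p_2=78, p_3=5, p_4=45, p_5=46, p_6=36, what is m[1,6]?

24840

m[1,6] = min over k∈[1,5] of m[1,k]+m[k+1,6]+p_{0}·p_k·p_{6}.
k=1: 0 + 23760 + 12·9·36 = 27648; k=2: 8424 + 32670 + 12·78·36 = 74790; k=3: 4050 + 18630 + 12·5·36 = 24840; k=4: 6750 + 74520 + 12·45·36 = 100710; k=5: 17160 + 0 + 12·46·36 = 37032.
Minimum: 24840 at k=3.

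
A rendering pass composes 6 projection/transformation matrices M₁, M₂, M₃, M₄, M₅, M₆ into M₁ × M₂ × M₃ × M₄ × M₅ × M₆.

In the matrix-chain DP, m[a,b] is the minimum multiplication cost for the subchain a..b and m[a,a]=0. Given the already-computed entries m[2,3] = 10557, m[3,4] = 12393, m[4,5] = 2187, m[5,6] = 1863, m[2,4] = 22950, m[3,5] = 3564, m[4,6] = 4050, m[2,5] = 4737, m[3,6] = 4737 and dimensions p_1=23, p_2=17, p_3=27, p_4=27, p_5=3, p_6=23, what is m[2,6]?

m[2,6] = min over k∈[2,5] of m[2,k]+m[k+1,6]+p_{1}·p_k·p_{6}.
k=2: 0 + 4737 + 23·17·23 = 13730; k=3: 10557 + 4050 + 23·27·23 = 28890; k=4: 22950 + 1863 + 23·27·23 = 39096; k=5: 4737 + 0 + 23·3·23 = 6324.
Minimum: 6324 at k=5.

6324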